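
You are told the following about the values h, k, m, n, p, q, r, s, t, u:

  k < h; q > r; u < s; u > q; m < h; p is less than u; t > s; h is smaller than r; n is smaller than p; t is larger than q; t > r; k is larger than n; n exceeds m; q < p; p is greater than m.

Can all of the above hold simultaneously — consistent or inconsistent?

consistent

Every relation is compatible with m < n < k < h < r < q < p < u < s < t; the set is consistent.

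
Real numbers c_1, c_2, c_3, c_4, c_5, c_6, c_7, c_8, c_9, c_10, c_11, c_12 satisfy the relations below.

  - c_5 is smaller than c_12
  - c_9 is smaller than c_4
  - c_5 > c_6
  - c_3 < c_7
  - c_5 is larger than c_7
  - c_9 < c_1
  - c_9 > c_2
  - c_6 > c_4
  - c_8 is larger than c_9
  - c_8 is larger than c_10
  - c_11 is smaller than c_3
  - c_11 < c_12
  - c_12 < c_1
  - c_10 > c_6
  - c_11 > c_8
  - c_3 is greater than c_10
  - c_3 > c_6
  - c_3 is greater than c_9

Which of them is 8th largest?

The consecutive relations fix a unique order: c_2 < c_9 < c_4 < c_6 < c_10 < c_8 < c_11 < c_3 < c_7 < c_5 < c_12 < c_1.
The 8th largest is c_10.

c_10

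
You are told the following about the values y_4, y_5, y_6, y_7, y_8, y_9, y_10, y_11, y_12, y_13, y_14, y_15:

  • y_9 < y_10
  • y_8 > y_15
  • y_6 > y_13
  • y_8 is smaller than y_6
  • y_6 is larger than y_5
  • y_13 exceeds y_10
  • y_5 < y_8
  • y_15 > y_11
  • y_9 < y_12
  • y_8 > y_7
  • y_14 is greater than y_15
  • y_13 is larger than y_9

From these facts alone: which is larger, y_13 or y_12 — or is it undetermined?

Following every chain through y_13: above y_13 we get y_6; below y_13 we get y_9, y_10.
y_12 is not reached, and no chain runs the other way from y_12 to y_13.
So the given relations leave the order of y_13 and y_12 undetermined.

undetermined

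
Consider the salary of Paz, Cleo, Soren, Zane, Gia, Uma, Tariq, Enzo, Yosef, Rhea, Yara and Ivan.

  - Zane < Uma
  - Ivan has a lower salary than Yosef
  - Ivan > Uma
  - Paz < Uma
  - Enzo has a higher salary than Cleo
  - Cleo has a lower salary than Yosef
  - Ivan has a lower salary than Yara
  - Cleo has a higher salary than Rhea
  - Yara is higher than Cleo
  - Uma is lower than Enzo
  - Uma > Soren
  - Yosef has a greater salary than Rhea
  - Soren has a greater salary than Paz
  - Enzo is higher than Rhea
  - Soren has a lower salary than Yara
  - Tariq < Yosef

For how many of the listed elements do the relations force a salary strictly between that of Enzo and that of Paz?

2

The relations place Paz below Enzo. An element lies strictly between them when it is forced above Paz and also forced below Enzo.
Above Paz: {Soren, Uma, Ivan, Yosef, Yara}. Below Enzo: {Zane, Soren, Rhea, Cleo, Uma}.
Intersection: {Soren, Uma} — 2.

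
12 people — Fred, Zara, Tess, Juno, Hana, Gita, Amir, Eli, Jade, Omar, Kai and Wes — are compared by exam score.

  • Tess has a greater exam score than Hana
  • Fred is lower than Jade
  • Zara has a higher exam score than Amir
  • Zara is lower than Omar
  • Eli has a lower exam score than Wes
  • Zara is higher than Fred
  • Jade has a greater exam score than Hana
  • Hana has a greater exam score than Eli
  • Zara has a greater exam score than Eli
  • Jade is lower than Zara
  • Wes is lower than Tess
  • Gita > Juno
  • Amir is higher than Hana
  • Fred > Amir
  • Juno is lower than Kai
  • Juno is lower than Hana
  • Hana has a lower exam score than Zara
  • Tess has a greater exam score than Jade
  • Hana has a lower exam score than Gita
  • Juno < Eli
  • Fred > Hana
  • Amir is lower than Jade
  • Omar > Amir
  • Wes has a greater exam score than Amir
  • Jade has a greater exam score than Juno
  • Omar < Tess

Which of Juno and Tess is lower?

Link the given pairs in sequence: Juno < Eli; Eli < Hana; Hana < Amir; Amir < Fred; Fred < Jade; Jade < Zara; Zara < Omar; Omar < Tess.
Chaining these gives Juno < Eli < Hana < Amir < Fred < Jade < Zara < Omar < Tess.
So Juno < Tess; Juno is the lower of the two.

Juno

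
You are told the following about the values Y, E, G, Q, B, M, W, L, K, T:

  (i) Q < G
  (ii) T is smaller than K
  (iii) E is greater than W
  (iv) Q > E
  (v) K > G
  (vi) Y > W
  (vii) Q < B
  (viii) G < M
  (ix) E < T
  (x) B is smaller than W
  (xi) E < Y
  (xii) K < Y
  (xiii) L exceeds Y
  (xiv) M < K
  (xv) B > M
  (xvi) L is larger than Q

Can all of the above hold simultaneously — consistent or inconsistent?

inconsistent

Chaining the given relations yields Q < G < M < B < W < E, so Q < E. But one relation states E < Q. These cannot both hold.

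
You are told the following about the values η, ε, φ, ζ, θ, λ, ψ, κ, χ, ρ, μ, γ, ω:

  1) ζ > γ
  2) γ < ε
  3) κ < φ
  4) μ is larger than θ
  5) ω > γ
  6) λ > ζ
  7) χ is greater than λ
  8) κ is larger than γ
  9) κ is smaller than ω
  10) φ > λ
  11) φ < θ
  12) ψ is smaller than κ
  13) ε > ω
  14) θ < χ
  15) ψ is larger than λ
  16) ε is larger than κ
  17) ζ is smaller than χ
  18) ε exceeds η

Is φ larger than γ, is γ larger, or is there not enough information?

φ

Chaining the given relations: γ < ζ < λ < ψ < κ < φ.
So φ is larger.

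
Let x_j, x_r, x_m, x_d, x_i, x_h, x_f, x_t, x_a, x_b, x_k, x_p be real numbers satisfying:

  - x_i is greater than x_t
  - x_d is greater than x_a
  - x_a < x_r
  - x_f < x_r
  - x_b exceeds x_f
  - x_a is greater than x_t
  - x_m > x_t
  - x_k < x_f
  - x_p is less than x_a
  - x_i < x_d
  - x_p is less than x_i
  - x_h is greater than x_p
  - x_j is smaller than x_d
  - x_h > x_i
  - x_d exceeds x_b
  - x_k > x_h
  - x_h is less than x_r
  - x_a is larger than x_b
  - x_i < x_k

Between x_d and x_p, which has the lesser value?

x_p

x_p < x_i and x_i < x_h give x_p < x_h.
Then x_h < x_k extends the chain to x_k.
With x_k < x_f: x_p < x_i < x_h < x_k < x_f.
With x_f < x_b: x_p < x_i < x_h < x_k < x_f < x_b.
Then x_b < x_a extends the chain to x_a.
With x_a < x_d: x_p < x_i < x_h < x_k < x_f < x_b < x_a < x_d.
So x_p < x_d; x_p is the smaller of the two.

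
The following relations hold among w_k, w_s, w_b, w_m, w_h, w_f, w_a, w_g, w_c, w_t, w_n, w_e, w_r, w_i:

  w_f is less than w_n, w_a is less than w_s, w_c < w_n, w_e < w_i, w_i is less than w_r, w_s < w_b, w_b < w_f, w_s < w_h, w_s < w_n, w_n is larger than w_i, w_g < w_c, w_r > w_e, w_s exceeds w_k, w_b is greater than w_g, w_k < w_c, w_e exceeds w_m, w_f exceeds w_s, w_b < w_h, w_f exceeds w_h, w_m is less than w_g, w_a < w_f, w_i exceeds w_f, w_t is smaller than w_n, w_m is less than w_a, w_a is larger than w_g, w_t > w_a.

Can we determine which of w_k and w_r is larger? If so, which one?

w_r

Link the given pairs in sequence: w_k < w_s; w_s < w_b; w_b < w_h; w_h < w_f; w_f < w_i; w_i < w_r.
Together: w_k < w_s < w_b < w_h < w_f < w_i < w_r.
So w_r is larger.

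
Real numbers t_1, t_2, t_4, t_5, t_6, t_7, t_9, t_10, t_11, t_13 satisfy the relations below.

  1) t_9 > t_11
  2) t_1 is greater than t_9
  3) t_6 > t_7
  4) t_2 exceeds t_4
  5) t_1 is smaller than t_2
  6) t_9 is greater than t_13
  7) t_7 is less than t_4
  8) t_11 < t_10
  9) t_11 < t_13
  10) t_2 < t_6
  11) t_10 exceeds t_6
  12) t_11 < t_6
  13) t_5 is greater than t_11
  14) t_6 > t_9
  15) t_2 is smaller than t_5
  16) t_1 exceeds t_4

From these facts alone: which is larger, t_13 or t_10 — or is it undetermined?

t_10

t_13 < t_9 and t_9 < t_1 give t_13 < t_1.
With t_1 < t_2: t_13 < t_9 < t_1 < t_2.
With t_2 < t_6: t_13 < t_9 < t_1 < t_2 < t_6.
With t_6 < t_10: t_13 < t_9 < t_1 < t_2 < t_6 < t_10.
So t_10 is larger.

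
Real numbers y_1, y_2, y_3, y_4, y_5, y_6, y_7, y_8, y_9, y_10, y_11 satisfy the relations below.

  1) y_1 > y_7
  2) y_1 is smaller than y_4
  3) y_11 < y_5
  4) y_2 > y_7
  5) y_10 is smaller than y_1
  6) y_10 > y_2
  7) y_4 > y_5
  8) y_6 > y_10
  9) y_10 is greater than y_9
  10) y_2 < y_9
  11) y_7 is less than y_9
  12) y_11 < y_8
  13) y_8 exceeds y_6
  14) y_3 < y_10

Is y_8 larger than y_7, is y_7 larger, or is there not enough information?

y_7 < y_2 and y_2 < y_9 give y_7 < y_9.
With y_9 < y_10: y_7 < y_2 < y_9 < y_10.
Then y_10 < y_6 extends the chain to y_6.
With y_6 < y_8: y_7 < y_2 < y_9 < y_10 < y_6 < y_8.
So y_8 is larger.

y_8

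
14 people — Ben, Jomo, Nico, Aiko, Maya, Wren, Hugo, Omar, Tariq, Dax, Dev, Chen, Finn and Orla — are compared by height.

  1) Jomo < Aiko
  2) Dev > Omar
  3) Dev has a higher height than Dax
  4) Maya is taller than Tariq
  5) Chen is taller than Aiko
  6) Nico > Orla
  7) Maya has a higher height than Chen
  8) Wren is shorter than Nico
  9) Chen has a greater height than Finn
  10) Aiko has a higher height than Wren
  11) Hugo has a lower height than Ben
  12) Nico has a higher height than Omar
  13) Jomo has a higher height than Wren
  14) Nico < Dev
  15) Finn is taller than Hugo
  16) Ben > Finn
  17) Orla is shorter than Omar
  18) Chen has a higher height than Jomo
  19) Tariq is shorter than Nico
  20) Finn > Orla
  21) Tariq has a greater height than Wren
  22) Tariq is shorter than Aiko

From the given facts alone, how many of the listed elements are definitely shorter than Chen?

7

From Chen the given relations immediately reach Jomo, Finn, Aiko.
From those, Orla, Wren, Tariq, Hugo — 7 in total.
No other element is forced below Chen by the given relations, so the count is 7.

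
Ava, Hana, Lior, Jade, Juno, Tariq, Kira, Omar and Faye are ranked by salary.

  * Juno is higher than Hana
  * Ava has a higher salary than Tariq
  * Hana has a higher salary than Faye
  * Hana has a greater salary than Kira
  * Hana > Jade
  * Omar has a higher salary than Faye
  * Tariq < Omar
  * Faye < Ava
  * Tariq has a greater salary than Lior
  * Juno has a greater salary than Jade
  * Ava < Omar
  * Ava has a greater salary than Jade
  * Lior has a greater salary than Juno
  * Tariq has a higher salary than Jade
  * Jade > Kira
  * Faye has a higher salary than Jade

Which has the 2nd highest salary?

Chaining the given pairs: Kira < Jade < Faye < Hana < Juno < Lior < Tariq < Ava < Omar.
The 2nd largest is Ava.

Ava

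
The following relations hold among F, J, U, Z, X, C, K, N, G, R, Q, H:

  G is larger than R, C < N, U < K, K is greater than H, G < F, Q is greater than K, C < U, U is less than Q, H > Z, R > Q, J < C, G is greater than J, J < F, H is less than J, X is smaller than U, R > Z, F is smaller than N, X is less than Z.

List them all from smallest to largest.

X < Z < H < J < C < U < K < Q < R < G < F < N

The consecutive links are each given: X < Z; Z < H; H < J; J < C; C < U; U < K; K < Q; Q < R; R < G; G < F; F < N.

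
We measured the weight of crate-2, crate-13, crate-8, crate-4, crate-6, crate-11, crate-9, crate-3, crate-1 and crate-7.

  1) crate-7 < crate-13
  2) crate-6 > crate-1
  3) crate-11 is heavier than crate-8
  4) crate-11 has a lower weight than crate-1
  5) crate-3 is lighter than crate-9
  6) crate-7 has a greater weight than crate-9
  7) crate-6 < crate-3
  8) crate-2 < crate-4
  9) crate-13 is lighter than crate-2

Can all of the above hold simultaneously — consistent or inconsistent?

consistent

The single ordering crate-8 < crate-11 < crate-1 < crate-6 < crate-3 < crate-9 < crate-7 < crate-13 < crate-2 < crate-4 satisfies every listed relation, so no contradiction arises.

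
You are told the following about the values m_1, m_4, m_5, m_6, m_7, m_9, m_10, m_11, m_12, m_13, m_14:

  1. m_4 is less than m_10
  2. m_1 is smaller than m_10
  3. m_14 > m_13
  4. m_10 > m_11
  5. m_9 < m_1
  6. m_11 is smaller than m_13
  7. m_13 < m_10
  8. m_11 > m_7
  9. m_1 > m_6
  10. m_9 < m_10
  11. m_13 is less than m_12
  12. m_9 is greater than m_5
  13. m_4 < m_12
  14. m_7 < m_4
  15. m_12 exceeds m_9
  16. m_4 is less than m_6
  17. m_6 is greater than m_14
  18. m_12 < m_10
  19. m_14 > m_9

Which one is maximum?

Chaining downward from m_10: directly below it, m_11, m_9, m_13, m_4, m_12, m_1; then m_7, m_5, m_6; then m_14.
That covers every other element, and nothing is given above m_10, so m_10 is the maximum.

m_10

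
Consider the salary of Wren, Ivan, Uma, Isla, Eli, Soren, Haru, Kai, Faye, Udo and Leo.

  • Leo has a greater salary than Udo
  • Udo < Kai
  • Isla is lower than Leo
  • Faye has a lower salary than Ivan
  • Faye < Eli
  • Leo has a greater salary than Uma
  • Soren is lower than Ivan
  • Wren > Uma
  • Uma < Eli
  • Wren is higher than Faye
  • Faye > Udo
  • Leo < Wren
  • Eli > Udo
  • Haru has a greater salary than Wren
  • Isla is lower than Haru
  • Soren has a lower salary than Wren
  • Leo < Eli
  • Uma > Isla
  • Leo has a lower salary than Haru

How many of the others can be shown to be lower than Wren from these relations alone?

Directly below Wren: Faye, Uma, Leo, Soren.
One step further: Isla, Udo (6 so far).
No other element is forced below Wren by the given relations, so the count is 6.

6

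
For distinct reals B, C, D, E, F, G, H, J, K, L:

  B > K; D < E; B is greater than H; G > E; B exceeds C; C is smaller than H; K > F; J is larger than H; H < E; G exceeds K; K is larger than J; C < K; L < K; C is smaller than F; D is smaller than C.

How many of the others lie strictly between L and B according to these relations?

The relations place L below B. An element lies strictly between them when it is forced above L and also forced below B.
Above L: {K, G}. Below B: {D, C, F, H, J, K}.
Intersection: {K} — 1.

1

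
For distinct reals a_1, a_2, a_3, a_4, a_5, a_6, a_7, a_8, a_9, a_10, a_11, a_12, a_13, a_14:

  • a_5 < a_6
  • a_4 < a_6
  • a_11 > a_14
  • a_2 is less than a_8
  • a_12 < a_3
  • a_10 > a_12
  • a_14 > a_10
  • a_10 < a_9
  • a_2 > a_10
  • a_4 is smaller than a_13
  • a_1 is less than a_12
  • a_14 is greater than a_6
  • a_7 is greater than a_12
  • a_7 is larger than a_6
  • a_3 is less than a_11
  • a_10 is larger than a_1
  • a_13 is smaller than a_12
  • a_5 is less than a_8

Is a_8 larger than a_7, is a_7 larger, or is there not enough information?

undetermined

Following every chain through a_7: below a_7 we get a_1, a_4, a_13, a_12, a_5, a_6.
a_8 is not reached, and no chain runs the other way from a_8 to a_7.
So the given relations leave the order of a_7 and a_8 undetermined.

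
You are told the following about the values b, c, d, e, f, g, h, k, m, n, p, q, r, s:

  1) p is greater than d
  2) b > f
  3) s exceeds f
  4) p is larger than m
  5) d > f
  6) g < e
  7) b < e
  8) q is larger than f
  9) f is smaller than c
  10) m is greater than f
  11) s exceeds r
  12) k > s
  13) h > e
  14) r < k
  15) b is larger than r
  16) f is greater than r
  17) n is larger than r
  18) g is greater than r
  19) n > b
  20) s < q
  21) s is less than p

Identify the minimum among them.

f is not least since r < f; s is not least since r < s; b is not least since f < b; g is not least since r < g; e is not least since g < e; q is not least since f < q; k is not least since r < k; h is not least since e < h; d is not least since f < d; m is not least since f < m; p is not least since d < p; n is not least since b < n; c is not least since f < c.
Only r has nothing below it, so r is the minimum.

r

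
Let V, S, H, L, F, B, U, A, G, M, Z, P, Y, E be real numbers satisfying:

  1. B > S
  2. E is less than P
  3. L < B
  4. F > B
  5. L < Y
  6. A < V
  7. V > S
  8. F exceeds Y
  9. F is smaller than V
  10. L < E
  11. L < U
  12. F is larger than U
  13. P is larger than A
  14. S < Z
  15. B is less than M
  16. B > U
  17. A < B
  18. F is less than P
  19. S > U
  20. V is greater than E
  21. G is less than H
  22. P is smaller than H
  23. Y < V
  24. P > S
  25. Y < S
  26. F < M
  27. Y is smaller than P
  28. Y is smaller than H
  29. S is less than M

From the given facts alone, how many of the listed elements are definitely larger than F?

4

The elements the relations force above F are P, V, H, M — no chain reaches any other.
That is 4.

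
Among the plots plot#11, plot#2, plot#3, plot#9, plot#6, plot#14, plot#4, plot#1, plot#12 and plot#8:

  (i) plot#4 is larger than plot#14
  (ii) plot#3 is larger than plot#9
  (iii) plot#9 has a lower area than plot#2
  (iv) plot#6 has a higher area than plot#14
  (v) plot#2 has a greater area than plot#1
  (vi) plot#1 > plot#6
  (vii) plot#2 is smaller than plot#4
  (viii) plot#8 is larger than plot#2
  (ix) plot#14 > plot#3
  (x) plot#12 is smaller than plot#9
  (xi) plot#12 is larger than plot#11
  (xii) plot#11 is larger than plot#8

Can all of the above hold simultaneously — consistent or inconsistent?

Chaining the given relations yields plot#8 < plot#11 < plot#12 < plot#9 < plot#3 < plot#14 < plot#6 < plot#1 < plot#2, so plot#8 < plot#2. But one relation states plot#2 < plot#8. These cannot both hold.

inconsistent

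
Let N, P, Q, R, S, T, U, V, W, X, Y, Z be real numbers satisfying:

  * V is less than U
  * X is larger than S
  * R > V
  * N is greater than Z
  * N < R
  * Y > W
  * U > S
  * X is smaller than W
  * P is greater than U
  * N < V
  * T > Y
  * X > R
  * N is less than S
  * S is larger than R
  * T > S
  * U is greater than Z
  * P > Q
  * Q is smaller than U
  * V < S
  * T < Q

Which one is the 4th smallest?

R

The consecutive relations fix a unique order: Z < N < V < R < S < X < W < Y < T < Q < U < P.
The 4th smallest is R.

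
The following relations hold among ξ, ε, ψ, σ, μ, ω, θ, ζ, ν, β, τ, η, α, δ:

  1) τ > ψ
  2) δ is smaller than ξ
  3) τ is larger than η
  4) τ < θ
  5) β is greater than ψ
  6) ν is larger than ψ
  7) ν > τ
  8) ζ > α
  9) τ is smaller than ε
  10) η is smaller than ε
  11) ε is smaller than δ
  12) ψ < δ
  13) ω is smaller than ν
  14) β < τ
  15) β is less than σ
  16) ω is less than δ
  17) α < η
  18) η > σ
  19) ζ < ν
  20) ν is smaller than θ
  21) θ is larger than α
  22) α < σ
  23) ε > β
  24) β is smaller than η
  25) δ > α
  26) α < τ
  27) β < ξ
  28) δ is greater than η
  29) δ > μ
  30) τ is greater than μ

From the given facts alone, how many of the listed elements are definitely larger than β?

Directly above β: σ, η, τ, ε, ξ.
One step further: ν, δ, θ (8 so far).
Nothing else is reachable above β; 8 in all.

8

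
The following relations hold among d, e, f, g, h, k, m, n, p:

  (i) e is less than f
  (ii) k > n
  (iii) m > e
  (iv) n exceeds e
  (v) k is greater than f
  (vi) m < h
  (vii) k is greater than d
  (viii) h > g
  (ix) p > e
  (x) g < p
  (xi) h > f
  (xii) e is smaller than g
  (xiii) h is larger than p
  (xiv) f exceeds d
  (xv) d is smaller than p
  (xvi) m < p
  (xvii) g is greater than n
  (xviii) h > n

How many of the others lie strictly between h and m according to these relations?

Chaining upward from m reaches: p.
Chaining downward from h reaches: e, d, n, g, p, f.
Strictly between m and h are those in both lists: p — 1 element.

1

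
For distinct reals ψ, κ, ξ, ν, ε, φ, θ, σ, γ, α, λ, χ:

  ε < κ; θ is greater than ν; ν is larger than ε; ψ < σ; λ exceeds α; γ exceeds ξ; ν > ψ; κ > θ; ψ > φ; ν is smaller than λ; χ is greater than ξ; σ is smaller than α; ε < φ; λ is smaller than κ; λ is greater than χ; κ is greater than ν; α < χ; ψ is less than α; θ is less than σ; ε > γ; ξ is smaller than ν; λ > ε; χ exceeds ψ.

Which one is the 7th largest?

ν

Chaining the given pairs: ξ < γ < ε < φ < ψ < ν < θ < σ < α < χ < λ < κ.
Counting 7 from the largest end gives ν.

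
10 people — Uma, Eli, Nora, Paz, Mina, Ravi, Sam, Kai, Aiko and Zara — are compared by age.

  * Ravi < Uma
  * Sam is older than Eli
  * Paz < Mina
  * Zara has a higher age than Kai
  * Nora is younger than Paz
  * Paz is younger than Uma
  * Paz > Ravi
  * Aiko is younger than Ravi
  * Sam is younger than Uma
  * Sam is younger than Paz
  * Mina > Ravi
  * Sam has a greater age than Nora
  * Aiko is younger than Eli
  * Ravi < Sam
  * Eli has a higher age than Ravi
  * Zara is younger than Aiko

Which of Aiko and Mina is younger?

The relevant relations are Aiko < Ravi; Ravi < Eli; Eli < Sam; Sam < Paz; Paz < Mina.
Together: Aiko < Ravi < Eli < Sam < Paz < Mina.
So Aiko < Mina; Aiko is the younger of the two.

Aiko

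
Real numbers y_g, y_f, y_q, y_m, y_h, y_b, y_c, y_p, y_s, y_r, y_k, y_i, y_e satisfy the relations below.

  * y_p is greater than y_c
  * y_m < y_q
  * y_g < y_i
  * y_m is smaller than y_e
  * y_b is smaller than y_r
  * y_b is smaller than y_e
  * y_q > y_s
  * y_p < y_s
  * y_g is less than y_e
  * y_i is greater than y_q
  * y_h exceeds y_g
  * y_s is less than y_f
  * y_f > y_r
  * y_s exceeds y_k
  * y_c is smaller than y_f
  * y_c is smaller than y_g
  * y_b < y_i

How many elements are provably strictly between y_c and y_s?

1

The relations place y_c below y_s. An element lies strictly between them when it is forced above y_c and also forced below y_s.
Above y_c: {y_g, y_p, y_q, y_i, y_f, y_h, y_e}. Below y_s: {y_k, y_p}.
Intersection: {y_p} — 1.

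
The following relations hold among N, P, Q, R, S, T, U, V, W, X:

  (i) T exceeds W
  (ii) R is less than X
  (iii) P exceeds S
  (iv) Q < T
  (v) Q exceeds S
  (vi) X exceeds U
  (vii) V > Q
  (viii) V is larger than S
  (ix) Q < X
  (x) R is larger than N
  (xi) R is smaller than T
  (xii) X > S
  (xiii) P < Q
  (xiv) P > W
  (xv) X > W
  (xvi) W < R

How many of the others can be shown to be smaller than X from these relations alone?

Directly below X: W, S, R, U, Q.
One step further: N, P (7 so far).
Nothing else is reachable below X; 7 in all.

7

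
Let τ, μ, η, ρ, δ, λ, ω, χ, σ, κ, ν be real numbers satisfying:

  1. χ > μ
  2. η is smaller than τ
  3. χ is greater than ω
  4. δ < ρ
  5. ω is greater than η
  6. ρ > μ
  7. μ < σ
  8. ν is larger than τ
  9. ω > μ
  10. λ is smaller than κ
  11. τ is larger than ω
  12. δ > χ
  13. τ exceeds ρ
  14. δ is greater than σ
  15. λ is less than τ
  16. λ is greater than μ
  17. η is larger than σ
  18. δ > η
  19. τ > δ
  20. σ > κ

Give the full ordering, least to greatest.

μ < λ < κ < σ < η < ω < χ < δ < ρ < τ < ν

Nothing is placed below μ, so it is least; from there μ < λ; λ < κ; κ < σ; σ < η; η < ω; ω < χ; χ < δ; δ < ρ; ρ < τ; τ < ν, each given directly.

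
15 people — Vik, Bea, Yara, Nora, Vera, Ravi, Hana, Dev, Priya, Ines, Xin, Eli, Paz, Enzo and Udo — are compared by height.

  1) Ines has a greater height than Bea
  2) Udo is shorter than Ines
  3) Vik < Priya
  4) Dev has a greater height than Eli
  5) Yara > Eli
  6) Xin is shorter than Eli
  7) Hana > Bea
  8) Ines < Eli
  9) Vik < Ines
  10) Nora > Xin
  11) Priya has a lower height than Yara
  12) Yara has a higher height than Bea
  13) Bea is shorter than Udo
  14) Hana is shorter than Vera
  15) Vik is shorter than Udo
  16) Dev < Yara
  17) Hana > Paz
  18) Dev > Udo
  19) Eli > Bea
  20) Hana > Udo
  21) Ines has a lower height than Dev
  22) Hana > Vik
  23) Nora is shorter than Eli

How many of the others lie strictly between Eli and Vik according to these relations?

2

The relations place Vik below Eli. An element lies strictly between them when it is forced above Vik and also forced below Eli.
Above Vik: {Priya, Udo, Hana, Ines, Dev, Vera, Yara}. Below Eli: {Xin, Bea, Nora, Udo, Ines}.
Intersection: {Udo, Ines} — 2.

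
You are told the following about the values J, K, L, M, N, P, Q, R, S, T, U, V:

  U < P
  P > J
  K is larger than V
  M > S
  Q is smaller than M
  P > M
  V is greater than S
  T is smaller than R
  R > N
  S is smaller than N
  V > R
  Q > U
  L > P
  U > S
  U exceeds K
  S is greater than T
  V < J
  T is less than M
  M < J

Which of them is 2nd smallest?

S

The consecutive relations fix a unique order: T < S < N < R < V < K < U < Q < M < J < P < L.
Counting 2 from the smallest end gives S.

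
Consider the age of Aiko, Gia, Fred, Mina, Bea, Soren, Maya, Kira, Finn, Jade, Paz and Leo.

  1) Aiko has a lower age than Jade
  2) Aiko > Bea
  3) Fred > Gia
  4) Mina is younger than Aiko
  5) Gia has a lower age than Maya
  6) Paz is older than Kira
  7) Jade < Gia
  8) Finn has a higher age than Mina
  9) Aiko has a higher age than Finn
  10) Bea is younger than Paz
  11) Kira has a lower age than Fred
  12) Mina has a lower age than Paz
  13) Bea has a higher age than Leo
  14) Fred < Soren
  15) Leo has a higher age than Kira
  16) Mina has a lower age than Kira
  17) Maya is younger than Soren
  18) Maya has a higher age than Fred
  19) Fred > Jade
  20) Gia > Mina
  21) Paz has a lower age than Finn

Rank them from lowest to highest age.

The consecutive links are each given: Mina < Kira; Kira < Leo; Leo < Bea; Bea < Paz; Paz < Finn; Finn < Aiko; Aiko < Jade; Jade < Gia; Gia < Fred; Fred < Maya; Maya < Soren.

Mina < Kira < Leo < Bea < Paz < Finn < Aiko < Jade < Gia < Fred < Maya < Soren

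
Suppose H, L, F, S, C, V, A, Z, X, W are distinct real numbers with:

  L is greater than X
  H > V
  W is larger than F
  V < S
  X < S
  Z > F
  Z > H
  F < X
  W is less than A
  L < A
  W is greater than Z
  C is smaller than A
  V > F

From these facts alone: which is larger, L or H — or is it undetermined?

undetermined

Following every chain through H: above H we get Z, W, A; below H we get F, V.
L is not reached, and no chain runs the other way from L to H.
So the given relations leave the order of H and L undetermined.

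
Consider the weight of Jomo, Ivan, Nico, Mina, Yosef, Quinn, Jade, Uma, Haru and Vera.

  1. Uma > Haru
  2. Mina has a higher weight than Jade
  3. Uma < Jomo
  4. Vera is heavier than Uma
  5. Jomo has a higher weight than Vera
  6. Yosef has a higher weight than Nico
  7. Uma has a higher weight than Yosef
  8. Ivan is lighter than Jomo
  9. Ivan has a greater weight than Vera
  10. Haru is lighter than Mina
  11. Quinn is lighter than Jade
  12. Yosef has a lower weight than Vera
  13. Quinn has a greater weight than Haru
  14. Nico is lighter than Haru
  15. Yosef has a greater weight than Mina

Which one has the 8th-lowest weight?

Vera

Piecing the relations together gives one ordering: Nico < Haru < Quinn < Jade < Mina < Yosef < Uma < Vera < Ivan < Jomo.
The 8th smallest is Vera.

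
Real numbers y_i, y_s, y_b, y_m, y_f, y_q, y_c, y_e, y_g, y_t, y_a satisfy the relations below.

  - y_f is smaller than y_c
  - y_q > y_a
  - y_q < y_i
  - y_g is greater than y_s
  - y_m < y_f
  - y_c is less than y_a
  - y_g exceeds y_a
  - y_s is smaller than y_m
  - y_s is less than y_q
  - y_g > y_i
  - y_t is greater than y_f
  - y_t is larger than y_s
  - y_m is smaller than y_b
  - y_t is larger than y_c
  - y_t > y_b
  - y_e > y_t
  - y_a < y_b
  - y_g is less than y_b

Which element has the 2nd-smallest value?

y_m

The consecutive relations fix a unique order: y_s < y_m < y_f < y_c < y_a < y_q < y_i < y_g < y_b < y_t < y_e.
Counting 2 from the smallest end gives y_m.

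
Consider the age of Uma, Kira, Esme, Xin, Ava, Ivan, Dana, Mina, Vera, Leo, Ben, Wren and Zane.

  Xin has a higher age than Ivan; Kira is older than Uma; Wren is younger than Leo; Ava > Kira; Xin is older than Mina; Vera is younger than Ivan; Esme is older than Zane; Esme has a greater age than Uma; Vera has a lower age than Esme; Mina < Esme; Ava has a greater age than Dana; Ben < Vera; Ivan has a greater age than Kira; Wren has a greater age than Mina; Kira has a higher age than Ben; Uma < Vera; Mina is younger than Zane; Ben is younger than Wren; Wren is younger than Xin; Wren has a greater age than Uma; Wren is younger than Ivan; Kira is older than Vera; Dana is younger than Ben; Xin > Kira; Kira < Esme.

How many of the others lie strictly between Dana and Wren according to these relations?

The relations place Dana below Wren. An element lies strictly between them when it is forced above Dana and also forced below Wren.
Above Dana: {Ben, Vera, Kira, Esme, Ivan, Ava, Leo, Xin}. Below Wren: {Mina, Uma, Ben}.
Intersection: {Ben} — 1.

1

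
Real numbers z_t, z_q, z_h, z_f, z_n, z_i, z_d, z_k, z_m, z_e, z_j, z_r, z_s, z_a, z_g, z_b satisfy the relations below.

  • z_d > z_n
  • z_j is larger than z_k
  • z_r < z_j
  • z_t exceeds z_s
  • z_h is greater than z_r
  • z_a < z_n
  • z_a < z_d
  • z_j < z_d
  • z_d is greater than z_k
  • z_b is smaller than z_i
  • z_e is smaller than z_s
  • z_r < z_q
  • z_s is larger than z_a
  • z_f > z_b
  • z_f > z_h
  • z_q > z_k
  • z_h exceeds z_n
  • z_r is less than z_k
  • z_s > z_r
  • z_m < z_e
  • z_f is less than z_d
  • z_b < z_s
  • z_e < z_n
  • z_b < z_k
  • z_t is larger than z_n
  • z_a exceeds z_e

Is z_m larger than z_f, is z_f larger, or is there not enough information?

z_f

z_m < z_e and z_e < z_a give z_m < z_a.
Then z_a < z_n extends the chain to z_n.
Then z_n < z_h extends the chain to z_h.
With z_h < z_f: z_m < z_e < z_a < z_n < z_h < z_f.
So z_f is larger.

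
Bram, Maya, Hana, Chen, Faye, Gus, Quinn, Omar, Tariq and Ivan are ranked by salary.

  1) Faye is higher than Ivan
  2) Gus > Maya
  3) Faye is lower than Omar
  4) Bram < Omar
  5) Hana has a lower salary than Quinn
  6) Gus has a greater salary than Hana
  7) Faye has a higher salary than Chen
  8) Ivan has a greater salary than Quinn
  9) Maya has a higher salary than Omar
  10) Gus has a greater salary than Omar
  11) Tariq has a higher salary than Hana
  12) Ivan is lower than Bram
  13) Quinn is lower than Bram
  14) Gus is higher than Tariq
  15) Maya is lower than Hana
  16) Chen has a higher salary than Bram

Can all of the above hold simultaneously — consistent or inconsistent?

Chaining the given relations yields Quinn < Ivan < Bram < Chen < Faye < Omar < Maya < Hana, so Quinn < Hana. But one relation states Hana < Quinn. These cannot both hold.

inconsistent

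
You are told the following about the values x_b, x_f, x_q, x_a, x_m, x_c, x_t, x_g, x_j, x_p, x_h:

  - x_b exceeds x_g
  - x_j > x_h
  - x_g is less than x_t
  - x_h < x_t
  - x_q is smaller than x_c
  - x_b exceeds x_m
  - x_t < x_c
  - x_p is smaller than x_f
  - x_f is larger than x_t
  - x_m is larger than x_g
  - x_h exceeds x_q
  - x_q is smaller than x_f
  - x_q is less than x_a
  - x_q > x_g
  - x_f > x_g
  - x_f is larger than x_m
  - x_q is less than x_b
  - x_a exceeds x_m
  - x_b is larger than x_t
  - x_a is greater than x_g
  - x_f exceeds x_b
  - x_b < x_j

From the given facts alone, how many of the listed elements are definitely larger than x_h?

5

From x_h the given relations immediately reach x_t, x_j.
From those, x_b, x_c, x_f — 5 in total.
Nothing else is reachable above x_h; 5 in all.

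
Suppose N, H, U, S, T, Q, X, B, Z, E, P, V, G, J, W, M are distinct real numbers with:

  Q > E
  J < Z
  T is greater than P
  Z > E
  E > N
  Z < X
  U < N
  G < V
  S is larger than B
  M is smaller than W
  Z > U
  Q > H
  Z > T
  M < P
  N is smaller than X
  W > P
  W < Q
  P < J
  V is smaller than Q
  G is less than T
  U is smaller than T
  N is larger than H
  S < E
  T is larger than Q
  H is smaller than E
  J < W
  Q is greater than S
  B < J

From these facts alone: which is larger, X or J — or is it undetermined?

Following the relations from J: J < W < Q < T < Z < X.
So X is larger.

X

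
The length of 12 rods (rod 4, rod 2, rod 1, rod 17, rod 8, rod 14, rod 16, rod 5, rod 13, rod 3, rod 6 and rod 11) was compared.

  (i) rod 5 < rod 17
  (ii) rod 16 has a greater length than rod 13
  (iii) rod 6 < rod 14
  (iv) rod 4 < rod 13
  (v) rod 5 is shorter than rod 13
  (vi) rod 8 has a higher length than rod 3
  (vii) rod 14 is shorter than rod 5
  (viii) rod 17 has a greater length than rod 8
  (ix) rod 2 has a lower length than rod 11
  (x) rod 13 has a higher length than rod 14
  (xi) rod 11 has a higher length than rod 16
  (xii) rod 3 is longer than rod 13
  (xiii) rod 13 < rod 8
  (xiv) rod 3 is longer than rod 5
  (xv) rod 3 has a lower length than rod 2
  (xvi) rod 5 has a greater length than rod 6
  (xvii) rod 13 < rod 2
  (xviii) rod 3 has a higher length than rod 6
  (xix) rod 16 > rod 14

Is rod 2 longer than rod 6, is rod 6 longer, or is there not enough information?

Link the given pairs in sequence: rod 6 < rod 14; rod 14 < rod 5; rod 5 < rod 13; rod 13 < rod 3; rod 3 < rod 2.
Together: rod 6 < rod 14 < rod 5 < rod 13 < rod 3 < rod 2.
So rod 2 is longer.

rod 2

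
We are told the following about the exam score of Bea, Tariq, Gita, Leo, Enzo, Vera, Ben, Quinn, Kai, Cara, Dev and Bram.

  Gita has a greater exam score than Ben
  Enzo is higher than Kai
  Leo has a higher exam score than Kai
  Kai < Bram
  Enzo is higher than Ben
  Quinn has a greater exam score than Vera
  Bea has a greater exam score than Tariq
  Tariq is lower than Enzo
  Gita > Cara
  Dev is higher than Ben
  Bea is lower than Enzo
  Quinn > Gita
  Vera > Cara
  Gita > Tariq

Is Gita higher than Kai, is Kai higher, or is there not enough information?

Following every chain through Kai: above Kai we get Bram, Enzo, Leo.
Gita is not reached, and no chain runs the other way from Gita to Kai.
So the given relations leave the order of Kai and Gita undetermined.

undetermined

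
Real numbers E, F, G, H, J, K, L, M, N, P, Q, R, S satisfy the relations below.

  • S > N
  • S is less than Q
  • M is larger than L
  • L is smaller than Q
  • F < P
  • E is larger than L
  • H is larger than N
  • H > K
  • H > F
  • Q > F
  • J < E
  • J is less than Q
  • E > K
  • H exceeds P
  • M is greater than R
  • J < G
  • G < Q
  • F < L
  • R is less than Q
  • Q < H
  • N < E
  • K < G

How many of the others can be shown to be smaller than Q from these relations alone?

8

From Q the given relations immediately reach F, R, L, J, G, S.
From those, N, K — 8 in total.
No other element is forced below Q by the given relations, so the count is 8.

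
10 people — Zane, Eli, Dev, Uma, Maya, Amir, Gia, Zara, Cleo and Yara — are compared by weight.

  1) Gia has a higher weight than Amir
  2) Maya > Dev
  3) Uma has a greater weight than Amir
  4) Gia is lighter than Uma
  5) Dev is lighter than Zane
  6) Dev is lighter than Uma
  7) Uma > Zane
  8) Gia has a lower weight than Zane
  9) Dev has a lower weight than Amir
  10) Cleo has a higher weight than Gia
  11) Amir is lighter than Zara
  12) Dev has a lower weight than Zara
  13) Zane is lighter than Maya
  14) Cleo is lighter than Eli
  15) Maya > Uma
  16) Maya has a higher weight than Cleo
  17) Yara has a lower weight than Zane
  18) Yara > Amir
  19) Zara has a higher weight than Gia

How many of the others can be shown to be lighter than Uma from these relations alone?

5

From Uma the given relations immediately reach Dev, Amir, Gia, Zane.
From those, Yara — 5 in total.
Nothing else is reachable below Uma; 5 in all.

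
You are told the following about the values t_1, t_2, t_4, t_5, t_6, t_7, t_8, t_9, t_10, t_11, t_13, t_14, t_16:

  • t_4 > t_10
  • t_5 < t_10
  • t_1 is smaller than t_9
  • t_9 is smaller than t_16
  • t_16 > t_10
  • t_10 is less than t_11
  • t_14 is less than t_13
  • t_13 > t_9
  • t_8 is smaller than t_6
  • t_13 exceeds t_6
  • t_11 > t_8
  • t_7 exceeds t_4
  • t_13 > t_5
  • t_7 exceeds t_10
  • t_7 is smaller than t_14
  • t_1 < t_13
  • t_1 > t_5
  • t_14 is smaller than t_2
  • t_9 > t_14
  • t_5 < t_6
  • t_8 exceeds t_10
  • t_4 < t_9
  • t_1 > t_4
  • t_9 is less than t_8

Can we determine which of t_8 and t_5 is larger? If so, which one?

Link the given pairs in sequence: t_5 < t_10; t_10 < t_4; t_4 < t_7; t_7 < t_14; t_14 < t_9; t_9 < t_8.
Together: t_5 < t_10 < t_4 < t_7 < t_14 < t_9 < t_8.
So t_8 is larger.

t_8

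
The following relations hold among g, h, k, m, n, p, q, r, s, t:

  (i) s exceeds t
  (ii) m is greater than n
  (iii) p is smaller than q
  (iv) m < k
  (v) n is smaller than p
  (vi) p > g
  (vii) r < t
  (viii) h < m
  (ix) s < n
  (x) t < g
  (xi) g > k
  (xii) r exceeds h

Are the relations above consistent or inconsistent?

consistent

Every relation is compatible with h < r < t < s < n < m < k < g < p < q; the set is consistent.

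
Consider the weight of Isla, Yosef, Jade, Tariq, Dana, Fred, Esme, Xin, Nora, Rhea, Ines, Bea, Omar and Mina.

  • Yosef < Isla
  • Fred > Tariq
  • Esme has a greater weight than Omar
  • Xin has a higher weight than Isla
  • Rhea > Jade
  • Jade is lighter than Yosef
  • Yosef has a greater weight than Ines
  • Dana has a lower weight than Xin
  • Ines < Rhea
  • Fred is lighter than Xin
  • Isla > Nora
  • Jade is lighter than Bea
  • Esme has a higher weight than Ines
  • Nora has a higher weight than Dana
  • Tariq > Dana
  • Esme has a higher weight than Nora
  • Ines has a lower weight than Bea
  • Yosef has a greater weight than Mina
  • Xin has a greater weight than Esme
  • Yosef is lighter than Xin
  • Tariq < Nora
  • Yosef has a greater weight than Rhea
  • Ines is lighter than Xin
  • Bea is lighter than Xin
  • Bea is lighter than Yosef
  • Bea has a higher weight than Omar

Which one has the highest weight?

Dana is not greatest since Dana < Tariq; Mina is not greatest since Mina < Yosef; Tariq is not greatest since Tariq < Fred; Nora is not greatest since Nora < Isla; Fred is not greatest since Fred < Xin; Ines is not greatest since Ines < Xin; Omar is not greatest since Omar < Esme; Jade is not greatest since Jade < Yosef; Rhea is not greatest since Rhea < Yosef; Bea is not greatest since Bea < Yosef; Yosef is not greatest since Yosef < Isla; Esme is not greatest since Esme < Xin; Isla is not greatest since Isla < Xin.
Only Xin has nothing above it, so Xin is the highest weight.

Xin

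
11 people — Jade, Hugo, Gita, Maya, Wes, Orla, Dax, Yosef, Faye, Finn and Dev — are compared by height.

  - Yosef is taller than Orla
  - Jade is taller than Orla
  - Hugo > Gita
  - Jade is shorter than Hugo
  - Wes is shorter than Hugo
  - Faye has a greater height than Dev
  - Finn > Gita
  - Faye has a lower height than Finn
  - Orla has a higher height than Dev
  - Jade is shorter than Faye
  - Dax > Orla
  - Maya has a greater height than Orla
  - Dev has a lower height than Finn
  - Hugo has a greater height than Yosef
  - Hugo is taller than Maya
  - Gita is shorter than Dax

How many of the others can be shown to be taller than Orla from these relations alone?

7

Directly above Orla: Jade, Maya, Yosef, Dax.
One step further: Faye, Hugo (6 so far).
One step further: Finn (7 so far).
No other element is forced above Orla by the given relations, so the count is 7.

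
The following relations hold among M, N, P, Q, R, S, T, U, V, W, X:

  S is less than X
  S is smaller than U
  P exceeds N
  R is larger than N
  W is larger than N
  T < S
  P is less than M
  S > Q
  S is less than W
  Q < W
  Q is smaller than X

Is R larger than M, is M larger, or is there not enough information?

Following every chain through R: below R we get N.
M is not reached, and no chain runs the other way from M to R.
So the given relations leave the order of R and M undetermined.

undetermined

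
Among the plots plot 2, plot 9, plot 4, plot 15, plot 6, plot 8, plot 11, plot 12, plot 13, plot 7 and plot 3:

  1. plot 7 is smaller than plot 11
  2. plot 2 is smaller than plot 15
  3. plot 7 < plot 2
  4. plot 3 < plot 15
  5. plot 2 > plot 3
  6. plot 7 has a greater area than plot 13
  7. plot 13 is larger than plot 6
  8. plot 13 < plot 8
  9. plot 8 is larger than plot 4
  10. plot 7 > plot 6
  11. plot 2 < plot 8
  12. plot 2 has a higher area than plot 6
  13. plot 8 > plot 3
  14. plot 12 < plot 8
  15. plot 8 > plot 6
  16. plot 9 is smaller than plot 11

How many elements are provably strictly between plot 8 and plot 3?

The relations place plot 3 below plot 8. An element lies strictly between them when it is forced above plot 3 and also forced below plot 8.
Above plot 3: {plot 2, plot 15}. Below plot 8: {plot 6, plot 12, plot 13, plot 4, plot 7, plot 2}.
Intersection: {plot 2} — 1.

1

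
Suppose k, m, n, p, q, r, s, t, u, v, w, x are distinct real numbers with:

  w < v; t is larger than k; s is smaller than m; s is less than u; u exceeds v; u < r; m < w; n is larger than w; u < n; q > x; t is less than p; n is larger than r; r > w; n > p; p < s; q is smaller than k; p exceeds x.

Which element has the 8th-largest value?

The consecutive relations fix a unique order: x < q < k < t < p < s < m < w < v < u < r < n.
The 8th largest is p.

p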